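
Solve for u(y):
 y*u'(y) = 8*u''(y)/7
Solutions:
 u(y) = C1 + C2*erfi(sqrt(7)*y/4)


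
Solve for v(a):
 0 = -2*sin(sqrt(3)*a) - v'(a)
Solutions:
 v(a) = C1 + 2*sqrt(3)*cos(sqrt(3)*a)/3


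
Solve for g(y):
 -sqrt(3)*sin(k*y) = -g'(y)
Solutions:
 g(y) = C1 - sqrt(3)*cos(k*y)/k


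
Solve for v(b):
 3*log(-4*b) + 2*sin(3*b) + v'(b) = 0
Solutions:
 v(b) = C1 - 3*b*log(-b) - 6*b*log(2) + 3*b + 2*cos(3*b)/3


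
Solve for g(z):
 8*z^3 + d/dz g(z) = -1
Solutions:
 g(z) = C1 - 2*z^4 - z


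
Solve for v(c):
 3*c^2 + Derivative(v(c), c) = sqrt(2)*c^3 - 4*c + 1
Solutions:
 v(c) = C1 + sqrt(2)*c^4/4 - c^3 - 2*c^2 + c


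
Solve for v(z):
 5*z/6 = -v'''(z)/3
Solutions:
 v(z) = C1 + C2*z + C3*z^2 - 5*z^4/48


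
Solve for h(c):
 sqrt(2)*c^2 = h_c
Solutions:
 h(c) = C1 + sqrt(2)*c^3/3


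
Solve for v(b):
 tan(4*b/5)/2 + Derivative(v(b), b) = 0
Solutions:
 v(b) = C1 + 5*log(cos(4*b/5))/8


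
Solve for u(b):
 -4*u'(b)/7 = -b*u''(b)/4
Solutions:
 u(b) = C1 + C2*b^(23/7)


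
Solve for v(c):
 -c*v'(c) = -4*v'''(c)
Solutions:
 v(c) = C1 + Integral(C2*airyai(2^(1/3)*c/2) + C3*airybi(2^(1/3)*c/2), c)


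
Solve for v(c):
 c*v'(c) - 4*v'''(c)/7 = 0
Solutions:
 v(c) = C1 + Integral(C2*airyai(14^(1/3)*c/2) + C3*airybi(14^(1/3)*c/2), c)


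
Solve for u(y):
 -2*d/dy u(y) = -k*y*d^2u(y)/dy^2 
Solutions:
 u(y) = C1 + y^(((re(k) + 2)*re(k) + im(k)^2)/(re(k)^2 + im(k)^2))*(C2*sin(2*log(y)*Abs(im(k))/(re(k)^2 + im(k)^2)) + C3*cos(2*log(y)*im(k)/(re(k)^2 + im(k)^2)))


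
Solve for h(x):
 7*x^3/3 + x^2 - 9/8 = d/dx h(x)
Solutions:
 h(x) = C1 + 7*x^4/12 + x^3/3 - 9*x/8


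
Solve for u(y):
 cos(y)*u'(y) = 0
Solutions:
 u(y) = C1


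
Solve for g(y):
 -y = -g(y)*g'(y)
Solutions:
 g(y) = -sqrt(C1 + y^2)
 g(y) = sqrt(C1 + y^2)


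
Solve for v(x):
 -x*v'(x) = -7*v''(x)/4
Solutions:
 v(x) = C1 + C2*erfi(sqrt(14)*x/7)


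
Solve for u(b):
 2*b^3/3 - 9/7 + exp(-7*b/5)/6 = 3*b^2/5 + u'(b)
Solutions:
 u(b) = C1 + b^4/6 - b^3/5 - 9*b/7 - 5*exp(-7*b/5)/42


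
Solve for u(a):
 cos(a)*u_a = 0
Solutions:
 u(a) = C1


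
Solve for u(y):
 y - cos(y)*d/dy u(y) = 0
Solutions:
 u(y) = C1 + Integral(y/cos(y), y)


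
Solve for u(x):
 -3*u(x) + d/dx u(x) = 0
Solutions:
 u(x) = C1*exp(3*x)


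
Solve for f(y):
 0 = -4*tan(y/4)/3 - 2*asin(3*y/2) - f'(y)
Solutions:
 f(y) = C1 - 2*y*asin(3*y/2) - 2*sqrt(4 - 9*y^2)/3 + 16*log(cos(y/4))/3


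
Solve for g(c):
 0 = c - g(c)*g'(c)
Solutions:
 g(c) = -sqrt(C1 + c^2)
 g(c) = sqrt(C1 + c^2)


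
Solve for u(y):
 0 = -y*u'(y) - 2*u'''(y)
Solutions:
 u(y) = C1 + Integral(C2*airyai(-2^(2/3)*y/2) + C3*airybi(-2^(2/3)*y/2), y)


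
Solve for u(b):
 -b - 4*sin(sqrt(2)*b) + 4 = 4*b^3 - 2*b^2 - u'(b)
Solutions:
 u(b) = C1 + b^4 - 2*b^3/3 + b^2/2 - 4*b - 2*sqrt(2)*cos(sqrt(2)*b)


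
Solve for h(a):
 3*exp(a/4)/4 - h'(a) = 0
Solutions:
 h(a) = C1 + 3*exp(a/4)


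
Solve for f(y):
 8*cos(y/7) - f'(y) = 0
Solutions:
 f(y) = C1 + 56*sin(y/7)


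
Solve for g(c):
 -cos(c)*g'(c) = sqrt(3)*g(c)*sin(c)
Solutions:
 g(c) = C1*cos(c)^(sqrt(3))


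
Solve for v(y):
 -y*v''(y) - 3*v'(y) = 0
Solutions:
 v(y) = C1 + C2/y^2


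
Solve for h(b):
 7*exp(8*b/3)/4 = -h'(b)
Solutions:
 h(b) = C1 - 21*exp(8*b/3)/32


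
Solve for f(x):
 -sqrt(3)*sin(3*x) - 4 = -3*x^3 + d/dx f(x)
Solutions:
 f(x) = C1 + 3*x^4/4 - 4*x + sqrt(3)*cos(3*x)/3


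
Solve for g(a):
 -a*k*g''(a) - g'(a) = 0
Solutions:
 g(a) = C1 + a^(((re(k) - 1)*re(k) + im(k)^2)/(re(k)^2 + im(k)^2))*(C2*sin(log(a)*Abs(im(k))/(re(k)^2 + im(k)^2)) + C3*cos(log(a)*im(k)/(re(k)^2 + im(k)^2)))


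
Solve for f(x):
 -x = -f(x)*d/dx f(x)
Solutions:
 f(x) = -sqrt(C1 + x^2)
 f(x) = sqrt(C1 + x^2)


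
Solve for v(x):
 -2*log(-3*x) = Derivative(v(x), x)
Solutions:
 v(x) = C1 - 2*x*log(-x) + 2*x*(1 - log(3))


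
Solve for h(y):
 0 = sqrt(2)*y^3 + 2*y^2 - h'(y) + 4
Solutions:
 h(y) = C1 + sqrt(2)*y^4/4 + 2*y^3/3 + 4*y


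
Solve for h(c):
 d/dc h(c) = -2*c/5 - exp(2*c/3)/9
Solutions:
 h(c) = C1 - c^2/5 - exp(2*c/3)/6


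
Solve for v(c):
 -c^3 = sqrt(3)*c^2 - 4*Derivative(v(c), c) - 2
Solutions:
 v(c) = C1 + c^4/16 + sqrt(3)*c^3/12 - c/2


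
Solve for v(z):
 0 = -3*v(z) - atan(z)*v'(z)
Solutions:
 v(z) = C1*exp(-3*Integral(1/atan(z), z))


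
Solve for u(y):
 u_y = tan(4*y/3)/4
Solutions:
 u(y) = C1 - 3*log(cos(4*y/3))/16


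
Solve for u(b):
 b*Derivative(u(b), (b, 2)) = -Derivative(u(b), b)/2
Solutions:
 u(b) = C1 + C2*sqrt(b)


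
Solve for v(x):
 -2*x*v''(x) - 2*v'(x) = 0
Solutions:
 v(x) = C1 + C2*log(x)


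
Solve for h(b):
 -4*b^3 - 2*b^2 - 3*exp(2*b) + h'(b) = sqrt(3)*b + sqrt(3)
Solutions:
 h(b) = C1 + b^4 + 2*b^3/3 + sqrt(3)*b^2/2 + sqrt(3)*b + 3*exp(2*b)/2


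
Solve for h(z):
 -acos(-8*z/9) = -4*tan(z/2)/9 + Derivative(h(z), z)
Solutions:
 h(z) = C1 - z*acos(-8*z/9) - sqrt(81 - 64*z^2)/8 - 8*log(cos(z/2))/9


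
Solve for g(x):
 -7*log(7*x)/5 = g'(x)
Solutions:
 g(x) = C1 - 7*x*log(x)/5 - 7*x*log(7)/5 + 7*x/5


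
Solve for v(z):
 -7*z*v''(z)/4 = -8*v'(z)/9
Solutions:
 v(z) = C1 + C2*z^(95/63)


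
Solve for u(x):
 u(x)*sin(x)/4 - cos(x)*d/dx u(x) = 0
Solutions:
 u(x) = C1/cos(x)^(1/4)


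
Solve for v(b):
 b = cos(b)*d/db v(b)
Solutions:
 v(b) = C1 + Integral(b/cos(b), b)


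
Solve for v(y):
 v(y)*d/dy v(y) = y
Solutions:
 v(y) = -sqrt(C1 + y^2)
 v(y) = sqrt(C1 + y^2)


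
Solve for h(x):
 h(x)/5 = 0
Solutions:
 h(x) = 0


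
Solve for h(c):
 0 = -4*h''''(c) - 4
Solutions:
 h(c) = C1 + C2*c + C3*c^2 + C4*c^3 - c^4/24


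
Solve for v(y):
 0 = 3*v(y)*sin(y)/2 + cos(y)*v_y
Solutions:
 v(y) = C1*cos(y)^(3/2)


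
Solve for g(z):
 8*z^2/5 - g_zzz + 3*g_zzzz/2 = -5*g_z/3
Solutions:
 g(z) = C1 + C2*exp(z*(4/(9*sqrt(1945) + 397)^(1/3) + 4 + (9*sqrt(1945) + 397)^(1/3))/18)*sin(sqrt(3)*z*(-(9*sqrt(1945) + 397)^(1/3) + 4/(9*sqrt(1945) + 397)^(1/3))/18) + C3*exp(z*(4/(9*sqrt(1945) + 397)^(1/3) + 4 + (9*sqrt(1945) + 397)^(1/3))/18)*cos(sqrt(3)*z*(-(9*sqrt(1945) + 397)^(1/3) + 4/(9*sqrt(1945) + 397)^(1/3))/18) + C4*exp(z*(-(9*sqrt(1945) + 397)^(1/3) - 4/(9*sqrt(1945) + 397)^(1/3) + 2)/9) - 8*z^3/25 - 144*z/125


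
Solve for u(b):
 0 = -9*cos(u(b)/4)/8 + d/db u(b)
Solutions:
 -9*b/8 - 2*log(sin(u(b)/4) - 1) + 2*log(sin(u(b)/4) + 1) = C1


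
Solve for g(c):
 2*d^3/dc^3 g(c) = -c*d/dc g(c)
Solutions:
 g(c) = C1 + Integral(C2*airyai(-2^(2/3)*c/2) + C3*airybi(-2^(2/3)*c/2), c)


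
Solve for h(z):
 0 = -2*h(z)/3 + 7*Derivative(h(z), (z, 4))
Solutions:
 h(z) = C1*exp(-2^(1/4)*21^(3/4)*z/21) + C2*exp(2^(1/4)*21^(3/4)*z/21) + C3*sin(2^(1/4)*21^(3/4)*z/21) + C4*cos(2^(1/4)*21^(3/4)*z/21)


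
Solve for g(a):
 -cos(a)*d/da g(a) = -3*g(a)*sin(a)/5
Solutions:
 g(a) = C1/cos(a)^(3/5)


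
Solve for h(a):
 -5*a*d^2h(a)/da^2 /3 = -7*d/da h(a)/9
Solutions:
 h(a) = C1 + C2*a^(22/15)


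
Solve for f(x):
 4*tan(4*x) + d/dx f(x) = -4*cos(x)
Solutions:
 f(x) = C1 + log(cos(4*x)) - 4*sin(x)


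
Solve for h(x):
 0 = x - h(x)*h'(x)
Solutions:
 h(x) = -sqrt(C1 + x^2)
 h(x) = sqrt(C1 + x^2)


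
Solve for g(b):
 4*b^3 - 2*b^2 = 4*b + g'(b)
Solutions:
 g(b) = C1 + b^4 - 2*b^3/3 - 2*b^2


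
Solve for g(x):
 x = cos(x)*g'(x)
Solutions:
 g(x) = C1 + Integral(x/cos(x), x)


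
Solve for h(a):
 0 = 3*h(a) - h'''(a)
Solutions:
 h(a) = C3*exp(3^(1/3)*a) + (C1*sin(3^(5/6)*a/2) + C2*cos(3^(5/6)*a/2))*exp(-3^(1/3)*a/2)


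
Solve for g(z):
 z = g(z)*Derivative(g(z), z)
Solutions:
 g(z) = -sqrt(C1 + z^2)
 g(z) = sqrt(C1 + z^2)


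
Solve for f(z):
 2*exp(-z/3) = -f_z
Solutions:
 f(z) = C1 + 6*exp(-z/3)


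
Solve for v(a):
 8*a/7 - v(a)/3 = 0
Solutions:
 v(a) = 24*a/7


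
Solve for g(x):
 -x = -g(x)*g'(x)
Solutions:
 g(x) = -sqrt(C1 + x^2)
 g(x) = sqrt(C1 + x^2)


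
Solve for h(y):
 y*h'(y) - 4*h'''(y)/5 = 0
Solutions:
 h(y) = C1 + Integral(C2*airyai(10^(1/3)*y/2) + C3*airybi(10^(1/3)*y/2), y)


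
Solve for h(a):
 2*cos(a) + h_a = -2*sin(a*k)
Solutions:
 h(a) = C1 - 2*sin(a) + 2*cos(a*k)/k


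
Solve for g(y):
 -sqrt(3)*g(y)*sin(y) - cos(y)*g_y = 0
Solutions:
 g(y) = C1*cos(y)^(sqrt(3))


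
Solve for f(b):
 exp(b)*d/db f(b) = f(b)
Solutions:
 f(b) = C1*exp(-exp(-b))


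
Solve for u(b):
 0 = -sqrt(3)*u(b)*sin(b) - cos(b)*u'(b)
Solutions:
 u(b) = C1*cos(b)^(sqrt(3))


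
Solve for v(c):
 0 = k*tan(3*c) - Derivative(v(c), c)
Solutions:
 v(c) = C1 - k*log(cos(3*c))/3


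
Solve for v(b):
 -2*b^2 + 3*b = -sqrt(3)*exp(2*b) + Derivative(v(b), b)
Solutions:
 v(b) = C1 - 2*b^3/3 + 3*b^2/2 + sqrt(3)*exp(2*b)/2


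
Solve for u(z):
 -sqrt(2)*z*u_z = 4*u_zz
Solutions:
 u(z) = C1 + C2*erf(2^(3/4)*z/4)


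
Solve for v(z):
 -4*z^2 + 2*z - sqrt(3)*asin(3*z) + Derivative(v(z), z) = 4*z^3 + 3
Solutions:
 v(z) = C1 + z^4 + 4*z^3/3 - z^2 + 3*z + sqrt(3)*(z*asin(3*z) + sqrt(1 - 9*z^2)/3)


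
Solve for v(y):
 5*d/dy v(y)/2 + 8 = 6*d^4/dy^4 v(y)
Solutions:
 v(y) = C1 + C4*exp(90^(1/3)*y/6) - 16*y/5 + (C2*sin(10^(1/3)*3^(1/6)*y/4) + C3*cos(10^(1/3)*3^(1/6)*y/4))*exp(-90^(1/3)*y/12)


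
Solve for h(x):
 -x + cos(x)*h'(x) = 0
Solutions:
 h(x) = C1 + Integral(x/cos(x), x)


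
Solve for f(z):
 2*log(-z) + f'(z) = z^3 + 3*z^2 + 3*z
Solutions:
 f(z) = C1 + z^4/4 + z^3 + 3*z^2/2 - 2*z*log(-z) + 2*z


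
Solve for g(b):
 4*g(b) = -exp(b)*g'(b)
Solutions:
 g(b) = C1*exp(4*exp(-b))


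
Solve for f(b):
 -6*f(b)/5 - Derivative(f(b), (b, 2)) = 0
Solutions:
 f(b) = C1*sin(sqrt(30)*b/5) + C2*cos(sqrt(30)*b/5)


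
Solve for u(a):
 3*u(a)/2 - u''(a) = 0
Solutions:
 u(a) = C1*exp(-sqrt(6)*a/2) + C2*exp(sqrt(6)*a/2)


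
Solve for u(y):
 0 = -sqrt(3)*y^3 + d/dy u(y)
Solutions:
 u(y) = C1 + sqrt(3)*y^4/4


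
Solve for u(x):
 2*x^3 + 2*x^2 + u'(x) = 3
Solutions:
 u(x) = C1 - x^4/2 - 2*x^3/3 + 3*x


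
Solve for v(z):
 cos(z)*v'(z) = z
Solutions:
 v(z) = C1 + Integral(z/cos(z), z)


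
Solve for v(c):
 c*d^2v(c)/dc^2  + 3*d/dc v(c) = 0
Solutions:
 v(c) = C1 + C2/c^2


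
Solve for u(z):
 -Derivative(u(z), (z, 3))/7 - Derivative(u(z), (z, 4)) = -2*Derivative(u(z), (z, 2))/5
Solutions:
 u(z) = C1 + C2*z + C3*exp(z*(-5 + sqrt(1985))/70) + C4*exp(-z*(5 + sqrt(1985))/70)


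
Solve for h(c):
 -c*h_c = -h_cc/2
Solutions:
 h(c) = C1 + C2*erfi(c)


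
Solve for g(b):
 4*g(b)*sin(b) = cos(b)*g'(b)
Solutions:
 g(b) = C1/cos(b)^4


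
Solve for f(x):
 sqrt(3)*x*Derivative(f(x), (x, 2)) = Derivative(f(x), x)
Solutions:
 f(x) = C1 + C2*x^(sqrt(3)/3 + 1)


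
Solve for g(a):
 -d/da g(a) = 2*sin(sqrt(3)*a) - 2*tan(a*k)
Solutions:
 g(a) = C1 + 2*Piecewise((-log(cos(a*k))/k, Ne(k, 0)), (0, True)) + 2*sqrt(3)*cos(sqrt(3)*a)/3


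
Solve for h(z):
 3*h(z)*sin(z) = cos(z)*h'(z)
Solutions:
 h(z) = C1/cos(z)^3


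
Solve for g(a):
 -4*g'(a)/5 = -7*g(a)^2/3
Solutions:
 g(a) = -12/(C1 + 35*a)


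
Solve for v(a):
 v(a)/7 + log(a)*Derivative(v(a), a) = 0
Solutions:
 v(a) = C1*exp(-li(a)/7)


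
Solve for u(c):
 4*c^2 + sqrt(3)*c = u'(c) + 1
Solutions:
 u(c) = C1 + 4*c^3/3 + sqrt(3)*c^2/2 - c


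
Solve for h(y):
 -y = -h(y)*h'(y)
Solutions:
 h(y) = -sqrt(C1 + y^2)
 h(y) = sqrt(C1 + y^2)


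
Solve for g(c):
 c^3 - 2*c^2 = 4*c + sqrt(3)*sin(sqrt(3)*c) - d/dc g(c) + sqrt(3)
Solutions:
 g(c) = C1 - c^4/4 + 2*c^3/3 + 2*c^2 + sqrt(3)*c - cos(sqrt(3)*c)


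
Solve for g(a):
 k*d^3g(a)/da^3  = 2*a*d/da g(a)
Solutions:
 g(a) = C1 + Integral(C2*airyai(2^(1/3)*a*(1/k)^(1/3)) + C3*airybi(2^(1/3)*a*(1/k)^(1/3)), a)


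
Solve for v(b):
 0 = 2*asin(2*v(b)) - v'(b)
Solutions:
 Integral(1/asin(2*_y), (_y, v(b))) = C1 + 2*b


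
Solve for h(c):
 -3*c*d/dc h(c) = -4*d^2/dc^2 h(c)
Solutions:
 h(c) = C1 + C2*erfi(sqrt(6)*c/4)


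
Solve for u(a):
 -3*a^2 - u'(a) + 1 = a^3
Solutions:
 u(a) = C1 - a^4/4 - a^3 + a


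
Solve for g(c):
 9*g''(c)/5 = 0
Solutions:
 g(c) = C1 + C2*c


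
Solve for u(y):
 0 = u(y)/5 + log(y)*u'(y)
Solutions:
 u(y) = C1*exp(-li(y)/5)


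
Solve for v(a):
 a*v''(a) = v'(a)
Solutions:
 v(a) = C1 + C2*a^2


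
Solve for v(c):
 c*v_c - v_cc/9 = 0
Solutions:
 v(c) = C1 + C2*erfi(3*sqrt(2)*c/2)


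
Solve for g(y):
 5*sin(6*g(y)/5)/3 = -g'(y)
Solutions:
 5*y/3 + 5*log(cos(6*g(y)/5) - 1)/12 - 5*log(cos(6*g(y)/5) + 1)/12 = C1


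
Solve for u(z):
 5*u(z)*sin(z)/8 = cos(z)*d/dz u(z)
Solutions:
 u(z) = C1/cos(z)^(5/8)


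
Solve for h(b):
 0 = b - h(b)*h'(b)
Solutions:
 h(b) = -sqrt(C1 + b^2)
 h(b) = sqrt(C1 + b^2)


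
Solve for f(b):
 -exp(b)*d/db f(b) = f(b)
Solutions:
 f(b) = C1*exp(exp(-b))


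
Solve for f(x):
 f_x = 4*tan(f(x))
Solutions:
 f(x) = pi - asin(C1*exp(4*x))
 f(x) = asin(C1*exp(4*x))


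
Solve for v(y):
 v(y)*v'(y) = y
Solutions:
 v(y) = -sqrt(C1 + y^2)
 v(y) = sqrt(C1 + y^2)


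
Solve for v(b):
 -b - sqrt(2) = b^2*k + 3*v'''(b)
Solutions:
 v(b) = C1 + C2*b + C3*b^2 - b^5*k/180 - b^4/72 - sqrt(2)*b^3/18


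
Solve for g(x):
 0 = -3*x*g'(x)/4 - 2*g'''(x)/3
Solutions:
 g(x) = C1 + Integral(C2*airyai(-3^(2/3)*x/2) + C3*airybi(-3^(2/3)*x/2), x)


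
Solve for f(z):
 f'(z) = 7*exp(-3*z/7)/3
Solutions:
 f(z) = C1 - 49*exp(-3*z/7)/9


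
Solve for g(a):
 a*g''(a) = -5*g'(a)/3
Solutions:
 g(a) = C1 + C2/a^(2/3)


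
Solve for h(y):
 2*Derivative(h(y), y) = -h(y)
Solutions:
 h(y) = C1*exp(-y/2)


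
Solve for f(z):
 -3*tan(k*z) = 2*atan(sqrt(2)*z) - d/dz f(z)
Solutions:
 f(z) = C1 + 2*z*atan(sqrt(2)*z) + 3*Piecewise((-log(cos(k*z))/k, Ne(k, 0)), (0, True)) - sqrt(2)*log(2*z^2 + 1)/2


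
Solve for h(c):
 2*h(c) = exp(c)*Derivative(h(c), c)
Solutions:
 h(c) = C1*exp(-2*exp(-c))


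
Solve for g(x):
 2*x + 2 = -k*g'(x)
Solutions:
 g(x) = C1 - x^2/k - 2*x/k


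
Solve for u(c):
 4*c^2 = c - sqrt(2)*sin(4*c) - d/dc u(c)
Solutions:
 u(c) = C1 - 4*c^3/3 + c^2/2 + sqrt(2)*cos(4*c)/4


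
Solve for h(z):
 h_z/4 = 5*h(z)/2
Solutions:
 h(z) = C1*exp(10*z)


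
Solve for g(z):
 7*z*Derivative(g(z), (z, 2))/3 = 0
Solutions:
 g(z) = C1 + C2*z


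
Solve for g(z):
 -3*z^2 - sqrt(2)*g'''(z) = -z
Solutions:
 g(z) = C1 + C2*z + C3*z^2 - sqrt(2)*z^5/40 + sqrt(2)*z^4/48


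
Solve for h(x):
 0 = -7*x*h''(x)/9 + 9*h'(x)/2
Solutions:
 h(x) = C1 + C2*x^(95/14)


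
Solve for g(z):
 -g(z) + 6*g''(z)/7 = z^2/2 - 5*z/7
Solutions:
 g(z) = C1*exp(-sqrt(42)*z/6) + C2*exp(sqrt(42)*z/6) - z^2/2 + 5*z/7 - 6/7


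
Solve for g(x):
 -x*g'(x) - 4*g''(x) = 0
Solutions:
 g(x) = C1 + C2*erf(sqrt(2)*x/4)


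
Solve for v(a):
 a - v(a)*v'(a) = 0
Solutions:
 v(a) = -sqrt(C1 + a^2)
 v(a) = sqrt(C1 + a^2)


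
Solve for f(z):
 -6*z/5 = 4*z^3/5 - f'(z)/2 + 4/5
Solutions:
 f(z) = C1 + 2*z^4/5 + 6*z^2/5 + 8*z/5


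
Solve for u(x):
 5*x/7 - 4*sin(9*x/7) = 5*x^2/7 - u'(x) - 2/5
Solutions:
 u(x) = C1 + 5*x^3/21 - 5*x^2/14 - 2*x/5 - 28*cos(9*x/7)/9


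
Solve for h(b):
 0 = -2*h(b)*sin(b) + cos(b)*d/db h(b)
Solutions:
 h(b) = C1/cos(b)^2


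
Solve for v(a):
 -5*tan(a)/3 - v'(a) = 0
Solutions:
 v(a) = C1 + 5*log(cos(a))/3


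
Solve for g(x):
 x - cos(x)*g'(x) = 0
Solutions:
 g(x) = C1 + Integral(x/cos(x), x)


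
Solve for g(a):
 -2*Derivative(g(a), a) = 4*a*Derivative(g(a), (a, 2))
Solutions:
 g(a) = C1 + C2*sqrt(a)


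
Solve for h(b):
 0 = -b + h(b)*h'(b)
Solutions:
 h(b) = -sqrt(C1 + b^2)
 h(b) = sqrt(C1 + b^2)


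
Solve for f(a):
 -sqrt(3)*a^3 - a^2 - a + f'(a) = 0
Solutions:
 f(a) = C1 + sqrt(3)*a^4/4 + a^3/3 + a^2/2


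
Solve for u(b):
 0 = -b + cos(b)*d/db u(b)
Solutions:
 u(b) = C1 + Integral(b/cos(b), b)


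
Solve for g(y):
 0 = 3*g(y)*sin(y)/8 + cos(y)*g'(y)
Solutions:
 g(y) = C1*cos(y)^(3/8)


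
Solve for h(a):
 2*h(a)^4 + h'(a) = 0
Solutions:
 h(a) = (-3^(2/3) - 3*3^(1/6)*I)*(1/(C1 + 2*a))^(1/3)/6
 h(a) = (-3^(2/3) + 3*3^(1/6)*I)*(1/(C1 + 2*a))^(1/3)/6
 h(a) = (1/(C1 + 6*a))^(1/3)


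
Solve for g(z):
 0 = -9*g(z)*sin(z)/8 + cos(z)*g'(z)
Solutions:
 g(z) = C1/cos(z)^(9/8)


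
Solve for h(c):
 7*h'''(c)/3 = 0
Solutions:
 h(c) = C1 + C2*c + C3*c^2


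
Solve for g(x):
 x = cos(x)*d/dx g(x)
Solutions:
 g(x) = C1 + Integral(x/cos(x), x)


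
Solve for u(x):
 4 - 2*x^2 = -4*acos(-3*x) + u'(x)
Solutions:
 u(x) = C1 - 2*x^3/3 + 4*x*acos(-3*x) + 4*x + 4*sqrt(1 - 9*x^2)/3


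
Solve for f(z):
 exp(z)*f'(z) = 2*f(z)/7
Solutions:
 f(z) = C1*exp(-2*exp(-z)/7)


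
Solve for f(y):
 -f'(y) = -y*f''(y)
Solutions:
 f(y) = C1 + C2*y^2


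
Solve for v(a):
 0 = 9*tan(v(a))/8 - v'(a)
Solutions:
 v(a) = pi - asin(C1*exp(9*a/8))
 v(a) = asin(C1*exp(9*a/8))


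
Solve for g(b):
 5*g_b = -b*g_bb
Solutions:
 g(b) = C1 + C2/b^4


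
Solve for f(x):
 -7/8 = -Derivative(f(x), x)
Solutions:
 f(x) = C1 + 7*x/8


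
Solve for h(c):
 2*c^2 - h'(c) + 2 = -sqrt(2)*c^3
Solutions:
 h(c) = C1 + sqrt(2)*c^4/4 + 2*c^3/3 + 2*c


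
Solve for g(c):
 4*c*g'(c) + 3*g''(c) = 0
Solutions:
 g(c) = C1 + C2*erf(sqrt(6)*c/3)


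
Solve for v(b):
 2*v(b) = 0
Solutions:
 v(b) = 0


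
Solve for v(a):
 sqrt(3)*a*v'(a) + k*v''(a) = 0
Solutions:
 v(a) = C1 + C2*sqrt(k)*erf(sqrt(2)*3^(1/4)*a*sqrt(1/k)/2)


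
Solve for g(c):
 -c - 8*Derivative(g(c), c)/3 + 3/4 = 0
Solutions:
 g(c) = C1 - 3*c^2/16 + 9*c/32


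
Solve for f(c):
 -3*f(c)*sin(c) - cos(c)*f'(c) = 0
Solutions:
 f(c) = C1*cos(c)^3


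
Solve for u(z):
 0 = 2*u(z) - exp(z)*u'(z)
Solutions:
 u(z) = C1*exp(-2*exp(-z))


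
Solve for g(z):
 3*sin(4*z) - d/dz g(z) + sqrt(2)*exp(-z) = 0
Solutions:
 g(z) = C1 - 3*cos(4*z)/4 - sqrt(2)*exp(-z)


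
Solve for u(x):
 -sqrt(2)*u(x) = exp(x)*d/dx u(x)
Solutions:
 u(x) = C1*exp(sqrt(2)*exp(-x))


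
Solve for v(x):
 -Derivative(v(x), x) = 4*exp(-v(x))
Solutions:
 v(x) = log(C1 - 4*x)


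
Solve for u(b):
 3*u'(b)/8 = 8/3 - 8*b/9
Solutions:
 u(b) = C1 - 32*b^2/27 + 64*b/9


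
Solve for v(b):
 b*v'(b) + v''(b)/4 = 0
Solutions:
 v(b) = C1 + C2*erf(sqrt(2)*b)


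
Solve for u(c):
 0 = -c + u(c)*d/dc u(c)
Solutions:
 u(c) = -sqrt(C1 + c^2)
 u(c) = sqrt(C1 + c^2)


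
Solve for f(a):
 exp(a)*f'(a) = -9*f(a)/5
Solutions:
 f(a) = C1*exp(9*exp(-a)/5)


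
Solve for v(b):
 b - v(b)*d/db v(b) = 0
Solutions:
 v(b) = -sqrt(C1 + b^2)
 v(b) = sqrt(C1 + b^2)


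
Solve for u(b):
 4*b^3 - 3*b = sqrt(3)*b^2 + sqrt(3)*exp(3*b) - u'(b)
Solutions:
 u(b) = C1 - b^4 + sqrt(3)*b^3/3 + 3*b^2/2 + sqrt(3)*exp(3*b)/3


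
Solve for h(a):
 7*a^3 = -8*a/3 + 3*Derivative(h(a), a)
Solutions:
 h(a) = C1 + 7*a^4/12 + 4*a^2/9


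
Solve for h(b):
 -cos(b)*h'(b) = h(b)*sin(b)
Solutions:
 h(b) = C1*cos(b)


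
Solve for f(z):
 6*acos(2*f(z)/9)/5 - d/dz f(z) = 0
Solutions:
 Integral(1/acos(2*_y/9), (_y, f(z))) = C1 + 6*z/5


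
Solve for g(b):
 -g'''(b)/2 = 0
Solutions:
 g(b) = C1 + C2*b + C3*b^2


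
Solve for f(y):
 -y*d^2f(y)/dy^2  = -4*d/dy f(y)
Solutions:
 f(y) = C1 + C2*y^5


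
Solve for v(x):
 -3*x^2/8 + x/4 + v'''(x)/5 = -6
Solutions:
 v(x) = C1 + C2*x + C3*x^2 + x^5/32 - 5*x^4/96 - 5*x^3


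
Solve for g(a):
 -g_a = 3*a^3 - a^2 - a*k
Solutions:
 g(a) = C1 - 3*a^4/4 + a^3/3 + a^2*k/2


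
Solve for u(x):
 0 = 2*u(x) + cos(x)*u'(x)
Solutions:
 u(x) = C1*(sin(x) - 1)/(sin(x) + 1)


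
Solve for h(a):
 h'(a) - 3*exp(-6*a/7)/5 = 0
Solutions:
 h(a) = C1 - 7*exp(-6*a/7)/10


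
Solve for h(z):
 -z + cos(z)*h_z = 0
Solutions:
 h(z) = C1 + Integral(z/cos(z), z)


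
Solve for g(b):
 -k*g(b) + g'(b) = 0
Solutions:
 g(b) = C1*exp(b*k)


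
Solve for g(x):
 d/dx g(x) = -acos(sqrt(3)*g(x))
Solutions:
 Integral(1/acos(sqrt(3)*_y), (_y, g(x))) = C1 - x


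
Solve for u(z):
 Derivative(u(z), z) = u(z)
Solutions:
 u(z) = C1*exp(z)


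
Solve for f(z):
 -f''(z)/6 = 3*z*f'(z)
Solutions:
 f(z) = C1 + C2*erf(3*z)


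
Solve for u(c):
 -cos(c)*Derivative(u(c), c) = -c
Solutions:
 u(c) = C1 + Integral(c/cos(c), c)


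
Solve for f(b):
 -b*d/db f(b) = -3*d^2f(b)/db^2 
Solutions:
 f(b) = C1 + C2*erfi(sqrt(6)*b/6)


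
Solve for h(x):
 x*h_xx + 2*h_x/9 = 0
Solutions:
 h(x) = C1 + C2*x^(7/9)


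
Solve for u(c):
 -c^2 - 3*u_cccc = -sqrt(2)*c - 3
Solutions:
 u(c) = C1 + C2*c + C3*c^2 + C4*c^3 - c^6/1080 + sqrt(2)*c^5/360 + c^4/24


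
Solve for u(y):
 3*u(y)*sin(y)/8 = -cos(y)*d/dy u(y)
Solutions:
 u(y) = C1*cos(y)^(3/8)


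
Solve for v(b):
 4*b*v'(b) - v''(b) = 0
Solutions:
 v(b) = C1 + C2*erfi(sqrt(2)*b)


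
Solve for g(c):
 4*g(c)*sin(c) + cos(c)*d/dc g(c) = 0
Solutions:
 g(c) = C1*cos(c)^4


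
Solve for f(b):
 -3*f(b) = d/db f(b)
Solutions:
 f(b) = C1*exp(-3*b)


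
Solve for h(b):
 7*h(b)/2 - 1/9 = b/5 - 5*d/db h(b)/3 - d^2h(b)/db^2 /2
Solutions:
 h(b) = 2*b/35 + (C1*sin(sqrt(38)*b/3) + C2*cos(sqrt(38)*b/3))*exp(-5*b/3) + 2/441


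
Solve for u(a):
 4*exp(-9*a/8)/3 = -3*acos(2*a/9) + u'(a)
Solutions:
 u(a) = C1 + 3*a*acos(2*a/9) - 3*sqrt(81 - 4*a^2)/2 - 32*exp(-9*a/8)/27


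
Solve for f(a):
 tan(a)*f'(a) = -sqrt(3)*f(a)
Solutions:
 f(a) = C1/sin(a)^(sqrt(3))


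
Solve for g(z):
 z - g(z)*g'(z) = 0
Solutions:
 g(z) = -sqrt(C1 + z^2)
 g(z) = sqrt(C1 + z^2)


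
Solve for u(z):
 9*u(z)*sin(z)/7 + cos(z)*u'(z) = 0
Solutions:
 u(z) = C1*cos(z)^(9/7)


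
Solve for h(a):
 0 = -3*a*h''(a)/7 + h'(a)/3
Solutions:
 h(a) = C1 + C2*a^(16/9)


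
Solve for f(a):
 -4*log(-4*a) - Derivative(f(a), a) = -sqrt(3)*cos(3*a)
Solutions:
 f(a) = C1 - 4*a*log(-a) - 8*a*log(2) + 4*a + sqrt(3)*sin(3*a)/3


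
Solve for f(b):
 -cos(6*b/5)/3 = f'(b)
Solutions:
 f(b) = C1 - 5*sin(6*b/5)/18


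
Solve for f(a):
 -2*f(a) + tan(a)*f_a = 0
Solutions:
 f(a) = C1*sin(a)^2


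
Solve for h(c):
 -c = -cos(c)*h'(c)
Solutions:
 h(c) = C1 + Integral(c/cos(c), c)


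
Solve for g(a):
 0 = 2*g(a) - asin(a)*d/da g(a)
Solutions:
 g(a) = C1*exp(2*Integral(1/asin(a), a))


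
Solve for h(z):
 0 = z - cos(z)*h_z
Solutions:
 h(z) = C1 + Integral(z/cos(z), z)


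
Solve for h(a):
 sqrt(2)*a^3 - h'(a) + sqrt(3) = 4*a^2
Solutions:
 h(a) = C1 + sqrt(2)*a^4/4 - 4*a^3/3 + sqrt(3)*a


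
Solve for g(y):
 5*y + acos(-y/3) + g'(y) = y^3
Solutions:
 g(y) = C1 + y^4/4 - 5*y^2/2 - y*acos(-y/3) - sqrt(9 - y^2)


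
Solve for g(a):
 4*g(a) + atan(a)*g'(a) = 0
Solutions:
 g(a) = C1*exp(-4*Integral(1/atan(a), a))


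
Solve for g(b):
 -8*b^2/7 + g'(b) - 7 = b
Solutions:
 g(b) = C1 + 8*b^3/21 + b^2/2 + 7*b


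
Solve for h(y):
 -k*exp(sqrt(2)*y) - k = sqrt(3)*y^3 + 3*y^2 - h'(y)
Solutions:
 h(y) = C1 + k*y + sqrt(2)*k*exp(sqrt(2)*y)/2 + sqrt(3)*y^4/4 + y^3


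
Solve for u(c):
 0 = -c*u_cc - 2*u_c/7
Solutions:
 u(c) = C1 + C2*c^(5/7)


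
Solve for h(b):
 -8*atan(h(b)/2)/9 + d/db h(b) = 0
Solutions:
 Integral(1/atan(_y/2), (_y, h(b))) = C1 + 8*b/9


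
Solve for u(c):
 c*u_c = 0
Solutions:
 u(c) = C1


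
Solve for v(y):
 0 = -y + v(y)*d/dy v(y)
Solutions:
 v(y) = -sqrt(C1 + y^2)
 v(y) = sqrt(C1 + y^2)


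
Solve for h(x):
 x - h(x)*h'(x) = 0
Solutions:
 h(x) = -sqrt(C1 + x^2)
 h(x) = sqrt(C1 + x^2)


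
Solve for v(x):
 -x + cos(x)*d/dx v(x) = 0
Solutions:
 v(x) = C1 + Integral(x/cos(x), x)


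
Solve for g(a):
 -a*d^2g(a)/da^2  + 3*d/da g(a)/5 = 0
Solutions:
 g(a) = C1 + C2*a^(8/5)


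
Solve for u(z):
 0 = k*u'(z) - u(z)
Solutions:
 u(z) = C1*exp(z/k)


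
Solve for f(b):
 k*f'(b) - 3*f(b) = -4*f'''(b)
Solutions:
 f(b) = C1*exp(b*(-k/((-3^(1/3) + 3^(5/6)*I)*(sqrt(3)*sqrt(k^3 + 243) + 27)^(1/3)) - 3^(1/3)*(sqrt(3)*sqrt(k^3 + 243) + 27)^(1/3)/12 + 3^(5/6)*I*(sqrt(3)*sqrt(k^3 + 243) + 27)^(1/3)/12)) + C2*exp(b*(k/((3^(1/3) + 3^(5/6)*I)*(sqrt(3)*sqrt(k^3 + 243) + 27)^(1/3)) - 3^(1/3)*(sqrt(3)*sqrt(k^3 + 243) + 27)^(1/3)/12 - 3^(5/6)*I*(sqrt(3)*sqrt(k^3 + 243) + 27)^(1/3)/12)) + C3*exp(3^(1/3)*b*(-3^(1/3)*k/(sqrt(3)*sqrt(k^3 + 243) + 27)^(1/3) + (sqrt(3)*sqrt(k^3 + 243) + 27)^(1/3))/6)


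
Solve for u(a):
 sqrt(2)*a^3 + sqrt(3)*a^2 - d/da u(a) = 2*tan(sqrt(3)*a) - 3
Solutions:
 u(a) = C1 + sqrt(2)*a^4/4 + sqrt(3)*a^3/3 + 3*a + 2*sqrt(3)*log(cos(sqrt(3)*a))/3


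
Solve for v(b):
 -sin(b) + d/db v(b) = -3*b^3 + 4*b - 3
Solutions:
 v(b) = C1 - 3*b^4/4 + 2*b^2 - 3*b - cos(b)


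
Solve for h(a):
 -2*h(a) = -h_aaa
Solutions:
 h(a) = C3*exp(2^(1/3)*a) + (C1*sin(2^(1/3)*sqrt(3)*a/2) + C2*cos(2^(1/3)*sqrt(3)*a/2))*exp(-2^(1/3)*a/2)


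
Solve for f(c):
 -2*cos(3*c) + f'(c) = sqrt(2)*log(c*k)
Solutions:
 f(c) = C1 + sqrt(2)*c*(log(c*k) - 1) + 2*sin(3*c)/3


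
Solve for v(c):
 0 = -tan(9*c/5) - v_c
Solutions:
 v(c) = C1 + 5*log(cos(9*c/5))/9


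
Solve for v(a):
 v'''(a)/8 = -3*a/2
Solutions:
 v(a) = C1 + C2*a + C3*a^2 - a^4/2


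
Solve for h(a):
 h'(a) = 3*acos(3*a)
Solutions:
 h(a) = C1 + 3*a*acos(3*a) - sqrt(1 - 9*a^2)


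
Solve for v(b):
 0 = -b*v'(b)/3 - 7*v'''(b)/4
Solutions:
 v(b) = C1 + Integral(C2*airyai(-42^(2/3)*b/21) + C3*airybi(-42^(2/3)*b/21), b)


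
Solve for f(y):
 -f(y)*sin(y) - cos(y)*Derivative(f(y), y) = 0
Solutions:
 f(y) = C1*cos(y)


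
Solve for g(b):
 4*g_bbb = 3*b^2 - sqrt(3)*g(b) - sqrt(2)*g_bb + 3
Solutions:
 g(b) = C1*exp(b*(-2*sqrt(2) + 2^(2/3)/(sqrt(2) + 108*sqrt(3) + sqrt(-2 + (sqrt(2) + 108*sqrt(3))^2))^(1/3) + 2^(1/3)*(sqrt(2) + 108*sqrt(3) + sqrt(-2 + (sqrt(2) + 108*sqrt(3))^2))^(1/3))/24)*sin(2^(1/3)*sqrt(3)*b*(-(sqrt(2) + 108*sqrt(3) + sqrt(-2 + (sqrt(2) + 108*sqrt(3))^2))^(1/3) + 2^(1/3)/(sqrt(2) + 108*sqrt(3) + sqrt(-2 + (sqrt(2) + 108*sqrt(3))^2))^(1/3))/24) + C2*exp(b*(-2*sqrt(2) + 2^(2/3)/(sqrt(2) + 108*sqrt(3) + sqrt(-2 + (sqrt(2) + 108*sqrt(3))^2))^(1/3) + 2^(1/3)*(sqrt(2) + 108*sqrt(3) + sqrt(-2 + (sqrt(2) + 108*sqrt(3))^2))^(1/3))/24)*cos(2^(1/3)*sqrt(3)*b*(-(sqrt(2) + 108*sqrt(3) + sqrt(-2 + (sqrt(2) + 108*sqrt(3))^2))^(1/3) + 2^(1/3)/(sqrt(2) + 108*sqrt(3) + sqrt(-2 + (sqrt(2) + 108*sqrt(3))^2))^(1/3))/24) + C3*exp(-b*(2^(2/3)/(sqrt(2) + 108*sqrt(3) + sqrt(-2 + (sqrt(2) + 108*sqrt(3))^2))^(1/3) + sqrt(2) + 2^(1/3)*(sqrt(2) + 108*sqrt(3) + sqrt(-2 + (sqrt(2) + 108*sqrt(3))^2))^(1/3))/12) + sqrt(3)*b^2 - 2*sqrt(2) + sqrt(3)


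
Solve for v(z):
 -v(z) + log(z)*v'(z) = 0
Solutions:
 v(z) = C1*exp(li(z))


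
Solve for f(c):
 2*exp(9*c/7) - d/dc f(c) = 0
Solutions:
 f(c) = C1 + 14*exp(9*c/7)/9


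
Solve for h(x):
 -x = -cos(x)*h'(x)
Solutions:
 h(x) = C1 + Integral(x/cos(x), x)


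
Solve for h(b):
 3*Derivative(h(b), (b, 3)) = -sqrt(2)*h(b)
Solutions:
 h(b) = C3*exp(-2^(1/6)*3^(2/3)*b/3) + (C1*sin(6^(1/6)*b/2) + C2*cos(6^(1/6)*b/2))*exp(2^(1/6)*3^(2/3)*b/6)


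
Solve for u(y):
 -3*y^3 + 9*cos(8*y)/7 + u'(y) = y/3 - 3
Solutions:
 u(y) = C1 + 3*y^4/4 + y^2/6 - 3*y - 9*sin(8*y)/56


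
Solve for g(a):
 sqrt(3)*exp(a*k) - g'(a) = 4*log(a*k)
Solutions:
 g(a) = C1 - 4*a*log(a*k) + 4*a + Piecewise((sqrt(3)*exp(a*k)/k, Ne(k, 0)), (sqrt(3)*a, True))


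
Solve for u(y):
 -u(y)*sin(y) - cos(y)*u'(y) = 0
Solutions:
 u(y) = C1*cos(y)


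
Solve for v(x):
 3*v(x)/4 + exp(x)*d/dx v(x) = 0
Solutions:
 v(x) = C1*exp(3*exp(-x)/4)


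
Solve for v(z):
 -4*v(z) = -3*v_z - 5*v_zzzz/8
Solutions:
 v(z) = C1*exp(z*(-10^(2/3)*(19 + 3*sqrt(129))^(1/3) + 20*10^(1/3)/(19 + 3*sqrt(129))^(1/3) + 20)/30)*sin(10^(1/3)*sqrt(3)*z*(20/(19 + 3*sqrt(129))^(1/3) + 10^(1/3)*(19 + 3*sqrt(129))^(1/3))/30) + C2*exp(z*(-10^(2/3)*(19 + 3*sqrt(129))^(1/3) + 20*10^(1/3)/(19 + 3*sqrt(129))^(1/3) + 20)/30)*cos(10^(1/3)*sqrt(3)*z*(20/(19 + 3*sqrt(129))^(1/3) + 10^(1/3)*(19 + 3*sqrt(129))^(1/3))/30) + C3*exp(-2*z) + C4*exp(z*(-20*10^(1/3)/(19 + 3*sqrt(129))^(1/3) + 10 + 10^(2/3)*(19 + 3*sqrt(129))^(1/3))/15)


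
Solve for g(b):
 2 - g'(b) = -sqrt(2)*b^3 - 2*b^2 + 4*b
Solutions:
 g(b) = C1 + sqrt(2)*b^4/4 + 2*b^3/3 - 2*b^2 + 2*b


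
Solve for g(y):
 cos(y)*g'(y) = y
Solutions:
 g(y) = C1 + Integral(y/cos(y), y)


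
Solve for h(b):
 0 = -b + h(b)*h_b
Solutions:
 h(b) = -sqrt(C1 + b^2)
 h(b) = sqrt(C1 + b^2)


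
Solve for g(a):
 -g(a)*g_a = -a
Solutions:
 g(a) = -sqrt(C1 + a^2)
 g(a) = sqrt(C1 + a^2)


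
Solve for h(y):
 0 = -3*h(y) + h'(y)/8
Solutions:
 h(y) = C1*exp(24*y)


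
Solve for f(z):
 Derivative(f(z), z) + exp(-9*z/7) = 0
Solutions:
 f(z) = C1 + 7*exp(-9*z/7)/9


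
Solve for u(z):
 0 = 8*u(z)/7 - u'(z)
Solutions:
 u(z) = C1*exp(8*z/7)


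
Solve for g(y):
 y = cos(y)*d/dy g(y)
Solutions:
 g(y) = C1 + Integral(y/cos(y), y)


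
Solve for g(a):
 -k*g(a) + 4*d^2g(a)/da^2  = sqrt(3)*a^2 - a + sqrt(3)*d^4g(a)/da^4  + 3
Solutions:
 g(a) = C1*exp(-3^(3/4)*a*sqrt(2 - sqrt(-sqrt(3)*k + 4))/3) + C2*exp(3^(3/4)*a*sqrt(2 - sqrt(-sqrt(3)*k + 4))/3) + C3*exp(-3^(3/4)*a*sqrt(sqrt(-sqrt(3)*k + 4) + 2)/3) + C4*exp(3^(3/4)*a*sqrt(sqrt(-sqrt(3)*k + 4) + 2)/3) - sqrt(3)*a^2/k + a/k - 3/k - 8*sqrt(3)/k^2


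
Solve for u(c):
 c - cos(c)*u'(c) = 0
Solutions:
 u(c) = C1 + Integral(c/cos(c), c)


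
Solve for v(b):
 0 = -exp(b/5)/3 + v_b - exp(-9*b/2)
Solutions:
 v(b) = C1 + 5*exp(b/5)/3 - 2*exp(-9*b/2)/9


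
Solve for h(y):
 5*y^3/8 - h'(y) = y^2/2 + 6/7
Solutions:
 h(y) = C1 + 5*y^4/32 - y^3/6 - 6*y/7


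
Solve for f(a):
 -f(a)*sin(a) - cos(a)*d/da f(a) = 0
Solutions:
 f(a) = C1*cos(a)


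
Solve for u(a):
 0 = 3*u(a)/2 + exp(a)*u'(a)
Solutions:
 u(a) = C1*exp(3*exp(-a)/2)


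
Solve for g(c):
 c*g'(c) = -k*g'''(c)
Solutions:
 g(c) = C1 + Integral(C2*airyai(c*(-1/k)^(1/3)) + C3*airybi(c*(-1/k)^(1/3)), c)


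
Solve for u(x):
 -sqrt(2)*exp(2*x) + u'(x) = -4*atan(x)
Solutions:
 u(x) = C1 - 4*x*atan(x) + sqrt(2)*exp(2*x)/2 + 2*log(x^2 + 1)


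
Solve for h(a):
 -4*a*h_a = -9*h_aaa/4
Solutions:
 h(a) = C1 + Integral(C2*airyai(2*6^(1/3)*a/3) + C3*airybi(2*6^(1/3)*a/3), a)


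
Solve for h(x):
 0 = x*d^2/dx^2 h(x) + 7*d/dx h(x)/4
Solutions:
 h(x) = C1 + C2/x^(3/4)


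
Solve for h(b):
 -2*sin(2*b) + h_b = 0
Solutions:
 h(b) = C1 - cos(2*b)


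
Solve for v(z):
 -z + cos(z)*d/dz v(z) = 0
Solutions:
 v(z) = C1 + Integral(z/cos(z), z)


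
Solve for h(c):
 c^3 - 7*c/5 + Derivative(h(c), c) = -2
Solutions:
 h(c) = C1 - c^4/4 + 7*c^2/10 - 2*c


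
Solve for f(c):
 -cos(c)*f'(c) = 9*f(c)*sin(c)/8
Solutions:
 f(c) = C1*cos(c)^(9/8)


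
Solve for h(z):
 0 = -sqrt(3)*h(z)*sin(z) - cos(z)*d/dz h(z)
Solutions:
 h(z) = C1*cos(z)^(sqrt(3))


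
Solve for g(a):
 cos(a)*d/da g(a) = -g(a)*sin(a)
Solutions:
 g(a) = C1*cos(a)


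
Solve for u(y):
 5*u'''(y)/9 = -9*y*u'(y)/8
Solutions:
 u(y) = C1 + Integral(C2*airyai(-3*3^(1/3)*5^(2/3)*y/10) + C3*airybi(-3*3^(1/3)*5^(2/3)*y/10), y)


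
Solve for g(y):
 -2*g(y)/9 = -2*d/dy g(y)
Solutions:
 g(y) = C1*exp(y/9)


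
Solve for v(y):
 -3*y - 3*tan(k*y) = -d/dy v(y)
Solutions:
 v(y) = C1 + 3*y^2/2 + 3*Piecewise((-log(cos(k*y))/k, Ne(k, 0)), (0, True))


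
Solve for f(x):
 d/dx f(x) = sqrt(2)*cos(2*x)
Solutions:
 f(x) = C1 + sqrt(2)*sin(2*x)/2


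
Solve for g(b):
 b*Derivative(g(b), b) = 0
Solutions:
 g(b) = C1


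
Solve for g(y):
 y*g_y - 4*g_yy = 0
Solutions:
 g(y) = C1 + C2*erfi(sqrt(2)*y/4)


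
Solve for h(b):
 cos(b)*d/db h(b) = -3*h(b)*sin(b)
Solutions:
 h(b) = C1*cos(b)^3


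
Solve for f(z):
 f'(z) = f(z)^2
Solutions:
 f(z) = -1/(C1 + z)


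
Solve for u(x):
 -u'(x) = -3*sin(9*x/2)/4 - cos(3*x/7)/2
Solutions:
 u(x) = C1 + 7*sin(3*x/7)/6 - cos(9*x/2)/6


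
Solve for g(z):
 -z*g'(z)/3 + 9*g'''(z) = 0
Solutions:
 g(z) = C1 + Integral(C2*airyai(z/3) + C3*airybi(z/3), z)


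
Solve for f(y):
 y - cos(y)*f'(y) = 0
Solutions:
 f(y) = C1 + Integral(y/cos(y), y)


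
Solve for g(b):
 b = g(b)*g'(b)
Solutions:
 g(b) = -sqrt(C1 + b^2)
 g(b) = sqrt(C1 + b^2)


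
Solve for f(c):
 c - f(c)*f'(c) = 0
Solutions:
 f(c) = -sqrt(C1 + c^2)
 f(c) = sqrt(C1 + c^2)


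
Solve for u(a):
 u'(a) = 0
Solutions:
 u(a) = C1


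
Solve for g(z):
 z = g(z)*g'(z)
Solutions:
 g(z) = -sqrt(C1 + z^2)
 g(z) = sqrt(C1 + z^2)


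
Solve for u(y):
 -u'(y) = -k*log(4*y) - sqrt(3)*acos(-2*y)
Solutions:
 u(y) = C1 + k*y*(log(y) - 1) + 2*k*y*log(2) + sqrt(3)*(y*acos(-2*y) + sqrt(1 - 4*y^2)/2)


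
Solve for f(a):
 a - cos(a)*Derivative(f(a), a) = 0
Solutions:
 f(a) = C1 + Integral(a/cos(a), a)


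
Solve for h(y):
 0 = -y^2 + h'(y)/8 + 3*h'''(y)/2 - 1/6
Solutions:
 h(y) = C1 + C2*sin(sqrt(3)*y/6) + C3*cos(sqrt(3)*y/6) + 8*y^3/3 - 572*y/3


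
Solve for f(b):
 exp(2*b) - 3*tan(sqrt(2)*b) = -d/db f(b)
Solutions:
 f(b) = C1 - exp(2*b)/2 - 3*sqrt(2)*log(cos(sqrt(2)*b))/2


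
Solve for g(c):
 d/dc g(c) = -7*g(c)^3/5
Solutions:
 g(c) = -sqrt(10)*sqrt(-1/(C1 - 7*c))/2
 g(c) = sqrt(10)*sqrt(-1/(C1 - 7*c))/2


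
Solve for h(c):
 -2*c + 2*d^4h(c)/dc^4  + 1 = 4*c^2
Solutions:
 h(c) = C1 + C2*c + C3*c^2 + C4*c^3 + c^6/180 + c^5/120 - c^4/48


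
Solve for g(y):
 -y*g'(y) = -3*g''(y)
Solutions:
 g(y) = C1 + C2*erfi(sqrt(6)*y/6)


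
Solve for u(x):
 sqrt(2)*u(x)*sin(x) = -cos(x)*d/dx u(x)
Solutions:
 u(x) = C1*cos(x)^(sqrt(2))


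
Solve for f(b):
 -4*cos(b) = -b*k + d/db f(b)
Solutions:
 f(b) = C1 + b^2*k/2 - 4*sin(b)


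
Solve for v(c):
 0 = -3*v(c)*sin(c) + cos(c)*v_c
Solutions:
 v(c) = C1/cos(c)^3


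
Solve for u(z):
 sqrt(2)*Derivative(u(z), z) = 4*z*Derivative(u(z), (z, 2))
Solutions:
 u(z) = C1 + C2*z^(sqrt(2)/4 + 1)


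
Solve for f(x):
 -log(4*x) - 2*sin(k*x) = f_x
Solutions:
 f(x) = C1 - x*log(x) - 2*x*log(2) + x - 2*Piecewise((-cos(k*x)/k, Ne(k, 0)), (0, True))


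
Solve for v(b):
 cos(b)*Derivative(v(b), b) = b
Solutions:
 v(b) = C1 + Integral(b/cos(b), b)


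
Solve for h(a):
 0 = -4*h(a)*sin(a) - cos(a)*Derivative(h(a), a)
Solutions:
 h(a) = C1*cos(a)^4


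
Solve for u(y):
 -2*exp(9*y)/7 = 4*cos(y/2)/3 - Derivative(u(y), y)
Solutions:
 u(y) = C1 + 2*exp(9*y)/63 + 8*sin(y/2)/3


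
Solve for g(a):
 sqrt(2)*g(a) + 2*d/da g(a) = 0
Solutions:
 g(a) = C1*exp(-sqrt(2)*a/2)


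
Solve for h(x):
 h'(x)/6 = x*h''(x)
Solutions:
 h(x) = C1 + C2*x^(7/6)


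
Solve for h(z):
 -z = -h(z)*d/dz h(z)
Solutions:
 h(z) = -sqrt(C1 + z^2)
 h(z) = sqrt(C1 + z^2)


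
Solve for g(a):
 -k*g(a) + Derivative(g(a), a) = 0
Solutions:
 g(a) = C1*exp(a*k)


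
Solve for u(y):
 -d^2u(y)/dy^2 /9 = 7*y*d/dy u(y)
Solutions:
 u(y) = C1 + C2*erf(3*sqrt(14)*y/2)


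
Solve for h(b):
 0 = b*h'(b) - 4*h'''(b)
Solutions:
 h(b) = C1 + Integral(C2*airyai(2^(1/3)*b/2) + C3*airybi(2^(1/3)*b/2), b)


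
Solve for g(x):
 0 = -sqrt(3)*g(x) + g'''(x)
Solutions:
 g(x) = C3*exp(3^(1/6)*x) + (C1*sin(3^(2/3)*x/2) + C2*cos(3^(2/3)*x/2))*exp(-3^(1/6)*x/2)


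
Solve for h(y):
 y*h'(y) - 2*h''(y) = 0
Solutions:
 h(y) = C1 + C2*erfi(y/2)


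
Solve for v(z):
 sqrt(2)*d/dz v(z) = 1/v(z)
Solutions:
 v(z) = -sqrt(C1 + sqrt(2)*z)
 v(z) = sqrt(C1 + sqrt(2)*z)


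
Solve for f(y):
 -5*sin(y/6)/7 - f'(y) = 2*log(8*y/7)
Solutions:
 f(y) = C1 - 2*y*log(y) - 6*y*log(2) + 2*y + 2*y*log(7) + 30*cos(y/6)/7


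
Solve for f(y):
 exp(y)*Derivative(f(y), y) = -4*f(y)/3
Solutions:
 f(y) = C1*exp(4*exp(-y)/3)


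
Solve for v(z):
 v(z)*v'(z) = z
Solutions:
 v(z) = -sqrt(C1 + z^2)
 v(z) = sqrt(C1 + z^2)


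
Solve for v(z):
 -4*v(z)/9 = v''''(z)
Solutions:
 v(z) = (C1*sin(sqrt(3)*z/3) + C2*cos(sqrt(3)*z/3))*exp(-sqrt(3)*z/3) + (C3*sin(sqrt(3)*z/3) + C4*cos(sqrt(3)*z/3))*exp(sqrt(3)*z/3)


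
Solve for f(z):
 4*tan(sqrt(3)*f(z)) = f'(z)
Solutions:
 f(z) = sqrt(3)*(pi - asin(C1*exp(4*sqrt(3)*z)))/3
 f(z) = sqrt(3)*asin(C1*exp(4*sqrt(3)*z))/3


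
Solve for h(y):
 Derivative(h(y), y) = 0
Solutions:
 h(y) = C1


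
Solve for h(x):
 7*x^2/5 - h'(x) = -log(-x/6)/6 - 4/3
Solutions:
 h(x) = C1 + 7*x^3/15 + x*log(-x)/6 + x*(7 - log(6))/6


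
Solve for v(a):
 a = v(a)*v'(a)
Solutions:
 v(a) = -sqrt(C1 + a^2)
 v(a) = sqrt(C1 + a^2)


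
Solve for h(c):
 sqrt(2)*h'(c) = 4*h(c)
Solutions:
 h(c) = C1*exp(2*sqrt(2)*c)


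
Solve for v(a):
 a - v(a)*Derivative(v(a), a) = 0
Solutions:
 v(a) = -sqrt(C1 + a^2)
 v(a) = sqrt(C1 + a^2)


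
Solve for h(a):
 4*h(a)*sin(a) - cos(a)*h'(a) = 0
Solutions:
 h(a) = C1/cos(a)^4


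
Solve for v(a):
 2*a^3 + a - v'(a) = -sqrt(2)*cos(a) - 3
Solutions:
 v(a) = C1 + a^4/2 + a^2/2 + 3*a + sqrt(2)*sin(a)


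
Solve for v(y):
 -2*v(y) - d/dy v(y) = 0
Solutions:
 v(y) = C1*exp(-2*y)


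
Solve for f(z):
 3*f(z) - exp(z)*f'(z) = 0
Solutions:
 f(z) = C1*exp(-3*exp(-z))


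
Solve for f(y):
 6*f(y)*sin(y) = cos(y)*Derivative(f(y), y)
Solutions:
 f(y) = C1/cos(y)^6


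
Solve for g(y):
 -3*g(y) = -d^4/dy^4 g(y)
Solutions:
 g(y) = C1*exp(-3^(1/4)*y) + C2*exp(3^(1/4)*y) + C3*sin(3^(1/4)*y) + C4*cos(3^(1/4)*y)


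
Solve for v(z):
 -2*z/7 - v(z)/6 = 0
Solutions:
 v(z) = -12*z/7


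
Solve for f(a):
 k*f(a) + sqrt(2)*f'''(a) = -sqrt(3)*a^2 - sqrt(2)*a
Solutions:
 f(a) = C1*exp(2^(5/6)*a*(-k)^(1/3)/2) + C2*exp(2^(5/6)*a*(-k)^(1/3)*(-1 + sqrt(3)*I)/4) + C3*exp(-2^(5/6)*a*(-k)^(1/3)*(1 + sqrt(3)*I)/4) - sqrt(3)*a^2/k - sqrt(2)*a/k


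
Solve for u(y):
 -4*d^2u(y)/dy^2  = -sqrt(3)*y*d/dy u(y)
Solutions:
 u(y) = C1 + C2*erfi(sqrt(2)*3^(1/4)*y/4)


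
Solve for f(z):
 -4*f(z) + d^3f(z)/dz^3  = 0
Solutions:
 f(z) = C3*exp(2^(2/3)*z) + (C1*sin(2^(2/3)*sqrt(3)*z/2) + C2*cos(2^(2/3)*sqrt(3)*z/2))*exp(-2^(2/3)*z/2)


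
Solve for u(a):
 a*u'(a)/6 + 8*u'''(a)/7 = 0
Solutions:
 u(a) = C1 + Integral(C2*airyai(-6^(2/3)*7^(1/3)*a/12) + C3*airybi(-6^(2/3)*7^(1/3)*a/12), a)


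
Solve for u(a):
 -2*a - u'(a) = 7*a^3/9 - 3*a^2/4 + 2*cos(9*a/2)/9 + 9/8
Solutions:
 u(a) = C1 - 7*a^4/36 + a^3/4 - a^2 - 9*a/8 - 4*sin(9*a/2)/81


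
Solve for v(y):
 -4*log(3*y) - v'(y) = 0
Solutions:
 v(y) = C1 - 4*y*log(y) - y*log(81) + 4*y


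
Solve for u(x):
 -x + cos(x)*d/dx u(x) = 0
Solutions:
 u(x) = C1 + Integral(x/cos(x), x)


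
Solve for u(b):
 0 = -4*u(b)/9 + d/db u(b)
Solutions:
 u(b) = C1*exp(4*b/9)


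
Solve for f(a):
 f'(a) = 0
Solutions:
 f(a) = C1


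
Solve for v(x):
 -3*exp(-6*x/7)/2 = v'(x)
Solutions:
 v(x) = C1 + 7*exp(-6*x/7)/4


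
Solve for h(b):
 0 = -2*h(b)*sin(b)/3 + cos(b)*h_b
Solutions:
 h(b) = C1/cos(b)^(2/3)


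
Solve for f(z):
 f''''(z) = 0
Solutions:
 f(z) = C1 + C2*z + C3*z^2 + C4*z^3


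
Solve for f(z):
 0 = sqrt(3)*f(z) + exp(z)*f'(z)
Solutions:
 f(z) = C1*exp(sqrt(3)*exp(-z))


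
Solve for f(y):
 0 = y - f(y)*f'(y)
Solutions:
 f(y) = -sqrt(C1 + y^2)
 f(y) = sqrt(C1 + y^2)


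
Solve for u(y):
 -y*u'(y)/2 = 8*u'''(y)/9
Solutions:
 u(y) = C1 + Integral(C2*airyai(-6^(2/3)*y/4) + C3*airybi(-6^(2/3)*y/4), y)
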